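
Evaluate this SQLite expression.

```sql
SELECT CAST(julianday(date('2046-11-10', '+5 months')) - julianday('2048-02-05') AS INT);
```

Adding +5 months to 2046-11-10 gives 2047-04-10.
20 days remain in April 2047 after the 10th (30 − 10).
Full months from May 2047 through January 2048 contribute their day counts.
Then 5 days into February 2048.
Total: 20 + 31 + 30 + 31 + 31 + 30 + 31 + 30 + 31 + 31 + 5 = 301.
The subtraction is earlier − later, so the result is −301 → -301.

-301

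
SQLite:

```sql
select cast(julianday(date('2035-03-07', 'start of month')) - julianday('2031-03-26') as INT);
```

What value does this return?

`start of month` rewinds 2035-03-07 to 2035-03-01.
5 days remain in March 2031 after the 26th (31 − 26).
Full months from April 2031 through February 2035 contribute their day counts.
Then 1 day into March 2035.
Total: 5 + 30 + 31 + 30 + 31 + 31 + 30 + 31 + 30 + 31 + 31 + 29 + 31 + 30 + 31 + 30 + 31 + 31 + 30 + 31 + 30 + 31 + 31 + 28 + 31 + 30 + 31 + 30 + 31 + 31 + 30 + 31 + 30 + 31 + 31 + 28 + 31 + 30 + 31 + 30 + 31 + 31 + 30 + 31 + 30 + 31 + 31 + 28 + 1 = 1436.

1436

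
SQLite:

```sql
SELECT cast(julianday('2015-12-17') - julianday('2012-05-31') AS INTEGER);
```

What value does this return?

0 days remain in May 2012 after the 31st (31 − 31).
Full months from June 2012 through November 2015 contribute their day counts.
Then 17 days into December 2015.
Total: 0 + 30 + 31 + 31 + 30 + 31 + 30 + 31 + 31 + 28 + 31 + 30 + 31 + 30 + 31 + 31 + 30 + 31 + 30 + 31 + 31 + 28 + 31 + 30 + 31 + 30 + 31 + 31 + 30 + 31 + 30 + 31 + 31 + 28 + 31 + 30 + 31 + 30 + 31 + 31 + 30 + 31 + 30 + 17 = 1295.

1295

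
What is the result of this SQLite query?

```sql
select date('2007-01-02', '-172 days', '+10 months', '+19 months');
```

Applying '-172 days' to 2007-01-02: counting 172 days back gives 2006-07-14.
Adding +10 months to 2006-07-14 gives 2007-05-14.
Adding +19 months to 2007-05-14 gives 2008-12-14.

2008-12-14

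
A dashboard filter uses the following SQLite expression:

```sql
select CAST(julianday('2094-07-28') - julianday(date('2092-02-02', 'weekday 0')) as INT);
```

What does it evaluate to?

906

`weekday 0` advances to the next Sunday; 2092-02-02 is a Saturday, so it moves forward to 2092-02-03.
26 days remain in February 2092 after the 3rd (29 − 3).
Full months from March 2092 through June 2094 contribute their day counts.
Then 28 days into July 2094.
Total: 26 + 31 + 30 + 31 + 30 + 31 + 31 + 30 + 31 + 30 + 31 + 31 + 28 + 31 + 30 + 31 + 30 + 31 + 31 + 30 + 31 + 30 + 31 + 31 + 28 + 31 + 30 + 31 + 30 + 28 = 906.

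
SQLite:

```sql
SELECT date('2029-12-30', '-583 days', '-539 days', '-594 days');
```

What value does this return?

Applying '-583 days' to 2029-12-30: counting 583 days back gives 2028-05-26.
Applying '-539 days' to 2028-05-26: counting 539 days back gives 2026-12-04.
Applying '-594 days' to 2026-12-04: counting 594 days back gives 2025-04-19.

2025-04-19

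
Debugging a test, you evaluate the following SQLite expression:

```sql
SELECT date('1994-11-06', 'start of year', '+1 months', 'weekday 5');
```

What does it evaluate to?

`start of year` rewinds 1994-11-06 to 1994-01-01.
Adding +1 month to 1994-01-01 gives 1994-02-01.
`weekday 5` advances to the next Friday; 1994-02-01 is a Tuesday, so it moves forward to 1994-02-04.

1994-02-04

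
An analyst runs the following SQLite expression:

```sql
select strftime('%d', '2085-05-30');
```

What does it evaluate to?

`%d` extracts the 2-digit day of month: 30.

30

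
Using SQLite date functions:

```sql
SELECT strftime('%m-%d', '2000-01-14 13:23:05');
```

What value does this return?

01-14

`%m-%d` extracts the month-day: 01-14.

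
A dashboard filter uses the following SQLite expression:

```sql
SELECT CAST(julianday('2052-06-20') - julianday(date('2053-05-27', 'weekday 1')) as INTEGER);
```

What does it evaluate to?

-347

`weekday 1` advances to the next Monday; 2053-05-27 is a Tuesday, so it moves forward to 2053-06-02.
10 days remain in June 2052 after the 20th (30 − 20).
Full months from July 2052 through May 2053 contribute their day counts.
Then 2 days into June 2053.
Total: 10 + 31 + 31 + 30 + 31 + 30 + 31 + 31 + 28 + 31 + 30 + 31 + 2 = 347.
The subtraction is earlier − later, so the result is −347 → -347.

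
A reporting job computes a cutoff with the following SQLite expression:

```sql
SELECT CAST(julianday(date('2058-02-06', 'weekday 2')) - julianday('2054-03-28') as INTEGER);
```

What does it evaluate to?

`weekday 2` advances to the next Tuesday; 2058-02-06 is a Wednesday, so it moves forward to 2058-02-12.
3 days remain in March 2054 after the 28th (31 − 28).
Full months from April 2054 through January 2058 contribute their day counts.
Then 12 days into February 2058.
Total: 3 + 30 + 31 + 30 + 31 + 31 + 30 + 31 + 30 + 31 + 31 + 28 + 31 + 30 + 31 + 30 + 31 + 31 + 30 + 31 + 30 + 31 + 31 + 29 + 31 + 30 + 31 + 30 + 31 + 31 + 30 + 31 + 30 + 31 + 31 + 28 + 31 + 30 + 31 + 30 + 31 + 31 + 30 + 31 + 30 + 31 + 31 + 12 = 1417.

1417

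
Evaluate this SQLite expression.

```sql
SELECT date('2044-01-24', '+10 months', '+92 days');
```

2045-02-24

Adding +10 months to 2044-01-24 gives 2044-11-24.
Applying '+92 days' to 2044-11-24: counting 92 days forward gives 2045-02-24.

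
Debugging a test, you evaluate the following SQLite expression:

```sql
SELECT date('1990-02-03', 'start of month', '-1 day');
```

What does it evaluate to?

`start of month` rewinds 1990-02-03 to 1990-02-01.
Going back 1 day from 1990-02-01 reaches 1990-01-31 (last day of January, 31 days).

1990-01-31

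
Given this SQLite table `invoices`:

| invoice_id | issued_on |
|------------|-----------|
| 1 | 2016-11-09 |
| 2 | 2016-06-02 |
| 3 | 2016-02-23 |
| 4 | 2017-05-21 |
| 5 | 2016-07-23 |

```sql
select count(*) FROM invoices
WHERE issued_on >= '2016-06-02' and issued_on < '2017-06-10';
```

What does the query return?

Rows in [2016-06-02, 2017-06-10): 2016-11-09, 2016-06-02, 2017-05-21, 2016-07-23 → 4 rows.

4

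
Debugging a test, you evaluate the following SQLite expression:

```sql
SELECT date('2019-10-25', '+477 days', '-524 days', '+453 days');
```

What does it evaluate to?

Applying '+477 days' to 2019-10-25: counting 477 days forward gives 2021-02-13.
Applying '-524 days' to 2021-02-13: counting 524 days back gives 2019-09-08.
Applying '+453 days' to 2019-09-08: counting 453 days forward gives 2020-12-04.

2020-12-04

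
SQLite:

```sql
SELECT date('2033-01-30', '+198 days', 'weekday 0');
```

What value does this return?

2033-08-21

Applying '+198 days' to 2033-01-30: counting 198 days forward gives 2033-08-16.
`weekday 0` advances to the next Sunday; 2033-08-16 is a Tuesday, so it moves forward to 2033-08-21.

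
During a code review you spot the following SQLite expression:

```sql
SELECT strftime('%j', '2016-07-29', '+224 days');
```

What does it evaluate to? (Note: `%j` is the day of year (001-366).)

First apply '+224 days': 2016-07-29 → 2017-03-10.
Day-of-year for 2017-03-10: days since 2017-01-01 inclusive = 69, zero-padded to 069.

069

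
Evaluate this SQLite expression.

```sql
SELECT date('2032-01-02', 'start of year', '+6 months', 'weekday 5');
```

`start of year` rewinds 2032-01-02 to 2032-01-01.
Adding +6 months to 2032-01-01 gives 2032-07-01.
`weekday 5` advances to the next Friday; 2032-07-01 is a Thursday, so it moves forward to 2032-07-02.

2032-07-02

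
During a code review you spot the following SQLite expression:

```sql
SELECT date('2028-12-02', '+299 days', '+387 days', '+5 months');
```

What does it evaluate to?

2031-03-19

Applying '+299 days' to 2028-12-02: counting 299 days forward gives 2029-09-27.
Applying '+387 days' to 2029-09-27: counting 387 days forward gives 2030-10-19.
Adding +5 months to 2030-10-19 gives 2031-03-19.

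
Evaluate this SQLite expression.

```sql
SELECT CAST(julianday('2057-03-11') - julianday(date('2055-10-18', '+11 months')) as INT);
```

Adding +11 months to 2055-10-18 gives 2056-09-18.
12 days remain in September 2056 after the 18th (30 − 18).
October 2056: 31 days.
November 2056: 30 days.
December 2056: 31 days.
January 2057: 31 days.
February 2057: 28 days.
Then 11 days into March 2057.
Total: 12 + 31 + 30 + 31 + 31 + 28 + 11 = 174.

174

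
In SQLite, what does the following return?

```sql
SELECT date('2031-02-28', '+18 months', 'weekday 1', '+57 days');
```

2032-10-26

Adding +18 months to 2031-02-28 gives 2032-08-28.
`weekday 1` advances to the next Monday; 2032-08-28 is a Saturday, so it moves forward to 2032-08-30.
Applying '+57 days' to 2032-08-30: counting 57 days forward gives 2032-10-26.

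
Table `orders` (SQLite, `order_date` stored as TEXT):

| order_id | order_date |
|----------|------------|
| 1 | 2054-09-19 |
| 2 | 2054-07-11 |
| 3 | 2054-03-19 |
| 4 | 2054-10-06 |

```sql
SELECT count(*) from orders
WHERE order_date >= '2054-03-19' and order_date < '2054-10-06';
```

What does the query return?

3

Rows in [2054-03-19, 2054-10-06): 2054-09-19, 2054-07-11, 2054-03-19 → 3 rows.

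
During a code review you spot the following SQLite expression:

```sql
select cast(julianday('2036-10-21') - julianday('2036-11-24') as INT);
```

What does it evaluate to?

-34

10 days remain in October 2036 after the 21st (31 − 21).
Then 24 days into November 2036.
Total: 10 + 24 = 34.
The subtraction is earlier − later, so the result is −34 → -34.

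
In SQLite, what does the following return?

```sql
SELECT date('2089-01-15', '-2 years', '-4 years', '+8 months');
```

Adding -2 years to 2089-01-15 gives 2087-01-15.
Adding -4 years to 2087-01-15 gives 2083-01-15.
Adding +8 months to 2083-01-15 gives 2083-09-15.

2083-09-15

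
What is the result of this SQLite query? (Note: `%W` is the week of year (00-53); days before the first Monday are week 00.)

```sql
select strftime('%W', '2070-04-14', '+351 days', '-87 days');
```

00

First apply '+351 days', '-87 days': 2070-04-14 → 2071-01-03.
2071-01-03 is a Saturday. SQLite's %W counts Mondays since the year started; the result is 00.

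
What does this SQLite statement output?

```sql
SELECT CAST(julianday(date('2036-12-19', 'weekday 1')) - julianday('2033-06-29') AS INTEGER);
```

`weekday 1` advances to the next Monday; 2036-12-19 is a Friday, so it moves forward to 2036-12-22.
1 day remains in June 2033 after the 29th (30 − 29).
Full months from July 2033 through November 2036 contribute their day counts.
Then 22 days into December 2036.
Total: 1 + 31 + 31 + 30 + 31 + 30 + 31 + 31 + 28 + 31 + 30 + 31 + 30 + 31 + 31 + 30 + 31 + 30 + 31 + 31 + 28 + 31 + 30 + 31 + 30 + 31 + 31 + 30 + 31 + 30 + 31 + 31 + 29 + 31 + 30 + 31 + 30 + 31 + 31 + 30 + 31 + 30 + 22 = 1272.

1272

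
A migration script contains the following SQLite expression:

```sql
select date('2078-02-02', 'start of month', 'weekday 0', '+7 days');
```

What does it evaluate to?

2078-02-13

`start of month` rewinds 2078-02-02 to 2078-02-01.
`weekday 0` advances to the next Sunday; 2078-02-01 is a Tuesday, so it moves forward to 2078-02-06.
Advancing 7 more days within February lands on 2078-02-13.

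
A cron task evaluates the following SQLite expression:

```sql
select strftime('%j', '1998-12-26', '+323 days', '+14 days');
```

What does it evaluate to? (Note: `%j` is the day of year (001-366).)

332

First apply '+323 days', '+14 days': 1998-12-26 → 1999-11-28.
Day-of-year for 1999-11-28: days since 1999-01-01 inclusive = 332, zero-padded to 332.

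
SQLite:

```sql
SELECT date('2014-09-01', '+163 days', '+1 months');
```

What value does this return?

Applying '+163 days' to 2014-09-01: counting 163 days forward gives 2015-02-11.
Adding +1 month to 2015-02-11 gives 2015-03-11.

2015-03-11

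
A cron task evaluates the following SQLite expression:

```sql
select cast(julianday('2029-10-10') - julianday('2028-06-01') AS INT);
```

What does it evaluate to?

29 days remain in June 2028 after the 1st (30 − 1).
Full months from July 2028 through September 2029 contribute their day counts.
Then 10 days into October 2029.
Total: 29 + 31 + 31 + 30 + 31 + 30 + 31 + 31 + 28 + 31 + 30 + 31 + 30 + 31 + 31 + 30 + 10 = 496.

496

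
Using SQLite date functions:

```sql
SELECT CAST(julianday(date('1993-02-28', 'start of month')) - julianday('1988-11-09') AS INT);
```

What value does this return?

`start of month` rewinds 1993-02-28 to 1993-02-01.
21 days remain in November 1988 after the 9th (30 − 9).
Full months from December 1988 through January 1993 contribute their day counts.
Then 1 day into February 1993.
Total: 21 + 31 + 31 + 28 + 31 + 30 + 31 + 30 + 31 + 31 + 30 + 31 + 30 + 31 + 31 + 28 + 31 + 30 + 31 + 30 + 31 + 31 + 30 + 31 + 30 + 31 + 31 + 28 + 31 + 30 + 31 + 30 + 31 + 31 + 30 + 31 + 30 + 31 + 31 + 29 + 31 + 30 + 31 + 30 + 31 + 31 + 30 + 31 + 30 + 31 + 31 + 1 = 1545.

1545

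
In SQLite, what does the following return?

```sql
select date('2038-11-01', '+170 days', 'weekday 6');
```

2039-04-23

Applying '+170 days' to 2038-11-01: counting 170 days forward gives 2039-04-20.
`weekday 6` advances to the next Saturday; 2039-04-20 is a Wednesday, so it moves forward to 2039-04-23.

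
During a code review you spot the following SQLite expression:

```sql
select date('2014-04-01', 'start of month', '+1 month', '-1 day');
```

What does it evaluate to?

`start of month` rewinds 2014-04-01 to 2014-04-01.
Adding +1 month to 2014-04-01 gives 2014-05-01.
Going back 1 day from 2014-05-01 reaches 2014-04-30 (last day of April, 30 days).

2014-04-30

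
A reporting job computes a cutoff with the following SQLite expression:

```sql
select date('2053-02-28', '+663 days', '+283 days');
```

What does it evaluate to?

Applying '+663 days' to 2053-02-28: counting 663 days forward gives 2054-12-23.
Applying '+283 days' to 2054-12-23: counting 283 days forward gives 2055-10-02.

2055-10-02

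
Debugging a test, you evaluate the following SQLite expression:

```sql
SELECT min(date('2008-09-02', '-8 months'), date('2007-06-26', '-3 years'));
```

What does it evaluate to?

2004-06-26

date('2008-09-02', '-8 months') → 2008-01-02.
date('2007-06-26', '-3 years') → 2004-06-26.
Earlier of the two is 2004-06-26.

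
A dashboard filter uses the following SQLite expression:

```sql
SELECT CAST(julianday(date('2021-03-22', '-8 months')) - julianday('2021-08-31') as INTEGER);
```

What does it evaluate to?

Adding -8 months to 2021-03-22 gives 2020-07-22.
9 days remain in July 2020 after the 22nd (31 − 22).
Full months from August 2020 through July 2021 contribute their day counts.
Then 31 days into August 2021.
Total: 9 + 31 + 30 + 31 + 30 + 31 + 31 + 28 + 31 + 30 + 31 + 30 + 31 + 31 = 405.
The subtraction is earlier − later, so the result is −405 → -405.

-405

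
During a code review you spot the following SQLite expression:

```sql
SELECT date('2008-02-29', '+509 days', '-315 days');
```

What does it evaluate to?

2008-09-10

Applying '+509 days' to 2008-02-29: counting 509 days forward gives 2009-07-22.
Applying '-315 days' to 2009-07-22: counting 315 days back gives 2008-09-10.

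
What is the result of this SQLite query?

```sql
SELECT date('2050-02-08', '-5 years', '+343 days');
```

2046-01-17

Adding -5 years to 2050-02-08 gives 2045-02-08.
Applying '+343 days' to 2045-02-08: counting 343 days forward gives 2046-01-17.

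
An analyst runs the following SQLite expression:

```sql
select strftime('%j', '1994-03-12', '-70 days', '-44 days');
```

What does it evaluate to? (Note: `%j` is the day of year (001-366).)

First apply '-70 days', '-44 days': 1994-03-12 → 1993-11-18.
Day-of-year for 1993-11-18: days since 1993-01-01 inclusive = 322, zero-padded to 322.

322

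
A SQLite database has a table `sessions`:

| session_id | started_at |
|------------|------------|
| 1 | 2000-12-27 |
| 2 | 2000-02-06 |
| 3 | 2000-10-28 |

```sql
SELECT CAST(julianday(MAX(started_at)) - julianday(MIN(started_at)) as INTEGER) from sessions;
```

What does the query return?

MIN = 2000-02-06, MAX = 2000-12-27.
23 days remain in February 2000 after the 6th (29 − 6).
Full months from March 2000 through November 2000 contribute their day counts.
Then 27 days into December 2000.
Total: 23 + 31 + 30 + 31 + 30 + 31 + 31 + 30 + 31 + 30 + 27 = 325.

325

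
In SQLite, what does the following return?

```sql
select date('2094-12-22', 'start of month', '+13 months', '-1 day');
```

`start of month` rewinds 2094-12-22 to 2094-12-01.
Adding +13 months to 2094-12-01 gives 2096-01-01.
Going back 1 day from 2096-01-01 reaches 2095-12-31 (last day of December, 31 days).

2095-12-31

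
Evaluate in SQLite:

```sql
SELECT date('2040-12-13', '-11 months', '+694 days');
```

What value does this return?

Adding -11 months to 2040-12-13 gives 2040-01-13.
Applying '+694 days' to 2040-01-13: counting 694 days forward gives 2041-12-07.

2041-12-07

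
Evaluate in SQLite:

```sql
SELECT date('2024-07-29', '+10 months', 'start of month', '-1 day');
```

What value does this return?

Adding +10 months to 2024-07-29 gives 2025-05-29.
`start of month` rewinds 2025-05-29 to 2025-05-01.
Going back 1 day from 2025-05-01 reaches 2025-04-30 (last day of April, 30 days).

2025-04-30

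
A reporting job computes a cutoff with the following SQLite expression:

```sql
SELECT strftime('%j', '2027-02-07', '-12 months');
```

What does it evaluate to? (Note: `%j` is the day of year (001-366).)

038

First apply '-12 months': 2027-02-07 → 2026-02-07.
Day-of-year for 2026-02-07: days since 2026-01-01 inclusive = 38, zero-padded to 038.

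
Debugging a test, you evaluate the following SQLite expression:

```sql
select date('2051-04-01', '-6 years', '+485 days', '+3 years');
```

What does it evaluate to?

Adding -6 years to 2051-04-01 gives 2045-04-01.
Applying '+485 days' to 2045-04-01: counting 485 days forward gives 2046-07-30.
Adding +3 years to 2046-07-30 gives 2049-07-30.

2049-07-30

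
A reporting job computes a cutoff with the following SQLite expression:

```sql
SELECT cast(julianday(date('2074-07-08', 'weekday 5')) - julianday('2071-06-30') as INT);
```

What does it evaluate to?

1109

`weekday 5` advances to the next Friday; 2074-07-08 is a Sunday, so it moves forward to 2074-07-13.
0 days remain in June 2071 after the 30th (30 − 30).
Full months from July 2071 through June 2074 contribute their day counts.
Then 13 days into July 2074.
Total: 0 + 31 + 31 + 30 + 31 + 30 + 31 + 31 + 29 + 31 + 30 + 31 + 30 + 31 + 31 + 30 + 31 + 30 + 31 + 31 + 28 + 31 + 30 + 31 + 30 + 31 + 31 + 30 + 31 + 30 + 31 + 31 + 28 + 31 + 30 + 31 + 30 + 13 = 1109.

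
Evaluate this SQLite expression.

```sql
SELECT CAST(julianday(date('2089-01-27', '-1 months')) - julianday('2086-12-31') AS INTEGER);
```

Adding -1 month to 2089-01-27 gives 2088-12-27.
0 days remain in December 2086 after the 31st (31 − 31).
Full months from January 2087 through November 2088 contribute their day counts.
Then 27 days into December 2088.
Total: 0 + 31 + 28 + 31 + 30 + 31 + 30 + 31 + 31 + 30 + 31 + 30 + 31 + 31 + 29 + 31 + 30 + 31 + 30 + 31 + 31 + 30 + 31 + 30 + 27 = 727.

727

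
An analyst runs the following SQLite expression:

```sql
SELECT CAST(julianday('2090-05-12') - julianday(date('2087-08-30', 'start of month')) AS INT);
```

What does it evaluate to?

`start of month` rewinds 2087-08-30 to 2087-08-01.
30 days remain in August 2087 after the 1st (31 − 1).
Full months from September 2087 through April 2090 contribute their day counts.
Then 12 days into May 2090.
Total: 30 + 30 + 31 + 30 + 31 + 31 + 29 + 31 + 30 + 31 + 30 + 31 + 31 + 30 + 31 + 30 + 31 + 31 + 28 + 31 + 30 + 31 + 30 + 31 + 31 + 30 + 31 + 30 + 31 + 31 + 28 + 31 + 30 + 12 = 1015.

1015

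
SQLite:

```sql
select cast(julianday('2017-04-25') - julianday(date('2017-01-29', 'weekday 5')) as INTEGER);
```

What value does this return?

`weekday 5` advances to the next Friday; 2017-01-29 is a Sunday, so it moves forward to 2017-02-03.
25 days remain in February 2017 after the 3rd (28 − 3).
March 2017: 31 days.
Then 25 days into April 2017.
Total: 25 + 31 + 25 = 81.

81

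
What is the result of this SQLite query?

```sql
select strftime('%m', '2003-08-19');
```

08

`%m` extracts the 2-digit month (01-12): 08.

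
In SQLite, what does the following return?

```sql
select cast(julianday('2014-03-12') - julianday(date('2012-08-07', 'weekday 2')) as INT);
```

`weekday 2` advances to the next Tuesday; 2012-08-07 is already a Tuesday, so it stays at 2012-08-07.
24 days remain in August 2012 after the 7th (31 − 7).
Full months from September 2012 through February 2014 contribute their day counts.
Then 12 days into March 2014.
Total: 24 + 30 + 31 + 30 + 31 + 31 + 28 + 31 + 30 + 31 + 30 + 31 + 31 + 30 + 31 + 30 + 31 + 31 + 28 + 12 = 582.

582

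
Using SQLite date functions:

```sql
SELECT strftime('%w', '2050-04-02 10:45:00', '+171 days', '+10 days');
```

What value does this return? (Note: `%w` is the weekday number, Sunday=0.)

5

First apply '+171 days', '+10 days': 2050-04-02 10:45:00 → 2050-09-30 10:45:00.
2050-09-30 is a Friday; with Sunday=0 that is 5.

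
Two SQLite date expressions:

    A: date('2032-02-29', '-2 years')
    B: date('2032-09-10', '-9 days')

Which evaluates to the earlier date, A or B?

A

A = 2030-03-01.
B = 2032-09-01.
A is earlier.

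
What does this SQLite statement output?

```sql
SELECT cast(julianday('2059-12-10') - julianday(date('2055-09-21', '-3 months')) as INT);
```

Adding -3 months to 2055-09-21 gives 2055-06-21.
9 days remain in June 2055 after the 21st (30 − 21).
Full months from July 2055 through November 2059 contribute their day counts.
Then 10 days into December 2059.
Total: 9 + 31 + 31 + 30 + 31 + 30 + 31 + 31 + 29 + 31 + 30 + 31 + 30 + 31 + 31 + 30 + 31 + 30 + 31 + 31 + 28 + 31 + 30 + 31 + 30 + 31 + 31 + 30 + 31 + 30 + 31 + 31 + 28 + 31 + 30 + 31 + 30 + 31 + 31 + 30 + 31 + 30 + 31 + 31 + 28 + 31 + 30 + 31 + 30 + 31 + 31 + 30 + 31 + 30 + 10 = 1633.

1633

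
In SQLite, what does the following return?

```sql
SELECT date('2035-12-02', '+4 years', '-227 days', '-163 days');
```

2038-11-07

Adding +4 years to 2035-12-02 gives 2039-12-02.
Applying '-227 days' to 2039-12-02: counting 227 days back gives 2039-04-19.
Applying '-163 days' to 2039-04-19: counting 163 days back gives 2038-11-07.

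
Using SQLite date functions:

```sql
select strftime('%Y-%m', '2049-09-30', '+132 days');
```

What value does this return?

First apply '+132 days': 2049-09-30 → 2050-02-09.
`%Y-%m` extracts the year-month: 2050-02.

2050-02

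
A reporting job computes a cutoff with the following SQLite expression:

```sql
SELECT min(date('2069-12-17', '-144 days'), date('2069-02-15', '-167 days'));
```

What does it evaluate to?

date('2069-12-17', '-144 days') → 2069-07-26.
date('2069-02-15', '-167 days') → 2068-09-01.
Earlier of the two is 2068-09-01.

2068-09-01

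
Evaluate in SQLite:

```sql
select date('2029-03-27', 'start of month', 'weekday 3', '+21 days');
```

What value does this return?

`start of month` rewinds 2029-03-27 to 2029-03-01.
`weekday 3` advances to the next Wednesday; 2029-03-01 is a Thursday, so it moves forward to 2029-03-07.
Advancing 21 more days within March lands on 2029-03-28.

2029-03-28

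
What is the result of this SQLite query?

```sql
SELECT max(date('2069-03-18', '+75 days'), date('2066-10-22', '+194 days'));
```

date('2069-03-18', '+75 days') → 2069-06-01.
date('2066-10-22', '+194 days') → 2067-05-04.
Later of the two is 2069-06-01.

2069-06-01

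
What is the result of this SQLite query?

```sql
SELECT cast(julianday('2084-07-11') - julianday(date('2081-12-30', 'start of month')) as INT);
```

`start of month` rewinds 2081-12-30 to 2081-12-01.
30 days remain in December 2081 after the 1st (31 − 1).
Full months from January 2082 through June 2084 contribute their day counts.
Then 11 days into July 2084.
Total: 30 + 31 + 28 + 31 + 30 + 31 + 30 + 31 + 31 + 30 + 31 + 30 + 31 + 31 + 28 + 31 + 30 + 31 + 30 + 31 + 31 + 30 + 31 + 30 + 31 + 31 + 29 + 31 + 30 + 31 + 30 + 11 = 953.

953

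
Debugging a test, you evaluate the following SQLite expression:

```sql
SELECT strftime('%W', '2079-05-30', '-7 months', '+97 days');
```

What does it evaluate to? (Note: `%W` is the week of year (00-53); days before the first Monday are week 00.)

05

First apply '-7 months', '+97 days': 2079-05-30 → 2079-02-04.
2079-02-04 is a Saturday. SQLite's %W counts Mondays since the year started; the result is 05.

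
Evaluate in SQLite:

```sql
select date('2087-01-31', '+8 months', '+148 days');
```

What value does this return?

Adding +8 months to 2087-01-31 targets 2087-09-31. September 2087 has only 30 days, so SQLite normalizes the 1-day overflow forward to 2087-10-01.
Applying '+148 days' to 2087-10-01: counting 148 days forward gives 2088-02-26.

2088-02-26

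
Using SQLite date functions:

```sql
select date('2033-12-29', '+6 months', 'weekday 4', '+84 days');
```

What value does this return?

Adding +6 months to 2033-12-29 gives 2034-06-29.
`weekday 4` advances to the next Thursday; 2034-06-29 is already a Thursday, so it stays at 2034-06-29.
Applying '+84 days' to 2034-06-29: counting 84 days forward gives 2034-09-21.

2034-09-21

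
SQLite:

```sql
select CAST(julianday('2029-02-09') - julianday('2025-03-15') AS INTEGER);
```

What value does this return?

1427

16 days remain in March 2025 after the 15th (31 − 15).
Full months from April 2025 through January 2029 contribute their day counts.
Then 9 days into February 2029.
Total: 16 + 30 + 31 + 30 + 31 + 31 + 30 + 31 + 30 + 31 + 31 + 28 + 31 + 30 + 31 + 30 + 31 + 31 + 30 + 31 + 30 + 31 + 31 + 28 + 31 + 30 + 31 + 30 + 31 + 31 + 30 + 31 + 30 + 31 + 31 + 29 + 31 + 30 + 31 + 30 + 31 + 31 + 30 + 31 + 30 + 31 + 31 + 9 = 1427.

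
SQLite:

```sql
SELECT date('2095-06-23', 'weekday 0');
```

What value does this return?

`weekday 0` advances to the next Sunday; 2095-06-23 is a Thursday, so it moves forward to 2095-06-26.

2095-06-26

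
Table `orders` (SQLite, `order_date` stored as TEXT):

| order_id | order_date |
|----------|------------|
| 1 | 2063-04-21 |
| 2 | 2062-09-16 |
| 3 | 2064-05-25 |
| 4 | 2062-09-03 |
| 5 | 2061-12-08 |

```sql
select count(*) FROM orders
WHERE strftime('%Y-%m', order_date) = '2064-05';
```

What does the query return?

Rows with year-month 2064-05: 2064-05-25 → 1.

1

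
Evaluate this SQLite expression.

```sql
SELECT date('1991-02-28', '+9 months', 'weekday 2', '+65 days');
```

Adding +9 months to 1991-02-28 gives 1991-11-28.
`weekday 2` advances to the next Tuesday; 1991-11-28 is a Thursday, so it moves forward to 1991-12-03.
Applying '+65 days' to 1991-12-03: counting 65 days forward gives 1992-02-06.

1992-02-06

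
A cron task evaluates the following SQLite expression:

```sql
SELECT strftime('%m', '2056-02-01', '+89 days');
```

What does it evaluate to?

04

First apply '+89 days': 2056-02-01 → 2056-04-30.
`%m` extracts the 2-digit month (01-12): 04.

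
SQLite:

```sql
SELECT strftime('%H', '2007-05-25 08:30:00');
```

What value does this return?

`%H` extracts the 2-digit hour (00-23): 08.

08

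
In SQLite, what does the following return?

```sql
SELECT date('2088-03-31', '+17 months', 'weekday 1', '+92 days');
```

Adding +17 months to 2088-03-31 gives 2089-08-31.
`weekday 1` advances to the next Monday; 2089-08-31 is a Wednesday, so it moves forward to 2089-09-05.
Applying '+92 days' to 2089-09-05: counting 92 days forward gives 2089-12-06.

2089-12-06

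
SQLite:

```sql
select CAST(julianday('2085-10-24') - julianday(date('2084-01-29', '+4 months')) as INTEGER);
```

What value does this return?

513

Adding +4 months to 2084-01-29 gives 2084-05-29.
2 days remain in May 2084 after the 29th (31 − 29).
Full months from June 2084 through September 2085 contribute their day counts.
Then 24 days into October 2085.
Total: 2 + 30 + 31 + 31 + 30 + 31 + 30 + 31 + 31 + 28 + 31 + 30 + 31 + 30 + 31 + 31 + 30 + 24 = 513.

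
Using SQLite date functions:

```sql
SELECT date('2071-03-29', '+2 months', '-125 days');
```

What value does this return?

Adding +2 months to 2071-03-29 gives 2071-05-29.
Applying '-125 days' to 2071-05-29: counting 125 days back gives 2071-01-24.

2071-01-24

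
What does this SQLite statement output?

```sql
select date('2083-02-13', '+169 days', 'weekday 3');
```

2083-08-04

Applying '+169 days' to 2083-02-13: counting 169 days forward gives 2083-08-01.
`weekday 3` advances to the next Wednesday; 2083-08-01 is a Sunday, so it moves forward to 2083-08-04.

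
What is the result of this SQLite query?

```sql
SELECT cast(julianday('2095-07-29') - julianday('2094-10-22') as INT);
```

280

9 days remain in October 2094 after the 22nd (31 − 22).
Full months from November 2094 through June 2095 contribute their day counts.
Then 29 days into July 2095.
Total: 9 + 30 + 31 + 31 + 28 + 31 + 30 + 31 + 30 + 29 = 280.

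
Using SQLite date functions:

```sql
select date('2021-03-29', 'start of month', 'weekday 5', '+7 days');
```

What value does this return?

2021-03-12

`start of month` rewinds 2021-03-29 to 2021-03-01.
`weekday 5` advances to the next Friday; 2021-03-01 is a Monday, so it moves forward to 2021-03-05.
Advancing 7 more days within March lands on 2021-03-12.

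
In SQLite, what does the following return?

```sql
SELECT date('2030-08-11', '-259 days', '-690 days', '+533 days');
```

2029-06-21

Applying '-259 days' to 2030-08-11: counting 259 days back gives 2029-11-25.
Applying '-690 days' to 2029-11-25: counting 690 days back gives 2028-01-05.
Applying '+533 days' to 2028-01-05: counting 533 days forward gives 2029-06-21.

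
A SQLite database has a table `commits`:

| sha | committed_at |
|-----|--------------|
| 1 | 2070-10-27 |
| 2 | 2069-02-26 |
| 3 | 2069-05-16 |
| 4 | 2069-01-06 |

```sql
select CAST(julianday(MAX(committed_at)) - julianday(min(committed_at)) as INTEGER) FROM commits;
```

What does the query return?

MIN = 2069-01-06, MAX = 2070-10-27.
25 days remain in January 2069 after the 6th (31 − 6).
Full months from February 2069 through September 2070 contribute their day counts.
Then 27 days into October 2070.
Total: 25 + 28 + 31 + 30 + 31 + 30 + 31 + 31 + 30 + 31 + 30 + 31 + 31 + 28 + 31 + 30 + 31 + 30 + 31 + 31 + 30 + 27 = 659.

659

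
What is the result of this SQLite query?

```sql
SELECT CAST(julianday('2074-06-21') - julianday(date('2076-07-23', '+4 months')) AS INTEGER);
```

Adding +4 months to 2076-07-23 gives 2076-11-23.
9 days remain in June 2074 after the 21st (30 − 21).
Full months from July 2074 through October 2076 contribute their day counts.
Then 23 days into November 2076.
Total: 9 + 31 + 31 + 30 + 31 + 30 + 31 + 31 + 28 + 31 + 30 + 31 + 30 + 31 + 31 + 30 + 31 + 30 + 31 + 31 + 29 + 31 + 30 + 31 + 30 + 31 + 31 + 30 + 31 + 23 = 886.
The subtraction is earlier − later, so the result is −886 → -886.

-886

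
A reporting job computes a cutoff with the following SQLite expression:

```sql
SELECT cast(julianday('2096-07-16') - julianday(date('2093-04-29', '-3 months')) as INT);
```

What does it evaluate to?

1264

Adding -3 months to 2093-04-29 gives 2093-01-29.
2 days remain in January 2093 after the 29th (31 − 29).
Full months from February 2093 through June 2096 contribute their day counts.
Then 16 days into July 2096.
Total: 2 + 28 + 31 + 30 + 31 + 30 + 31 + 31 + 30 + 31 + 30 + 31 + 31 + 28 + 31 + 30 + 31 + 30 + 31 + 31 + 30 + 31 + 30 + 31 + 31 + 28 + 31 + 30 + 31 + 30 + 31 + 31 + 30 + 31 + 30 + 31 + 31 + 29 + 31 + 30 + 31 + 30 + 16 = 1264.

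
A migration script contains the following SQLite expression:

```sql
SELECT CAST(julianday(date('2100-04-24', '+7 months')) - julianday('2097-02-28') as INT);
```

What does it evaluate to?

1364

Adding +7 months to 2100-04-24 gives 2100-11-24.
0 days remain in February 2097 after the 28th (28 − 28).
Full months from March 2097 through October 2100 contribute their day counts.
Then 24 days into November 2100.
Total: 0 + 31 + 30 + 31 + 30 + 31 + 31 + 30 + 31 + 30 + 31 + 31 + 28 + 31 + 30 + 31 + 30 + 31 + 31 + 30 + 31 + 30 + 31 + 31 + 28 + 31 + 30 + 31 + 30 + 31 + 31 + 30 + 31 + 30 + 31 + 31 + 28 + 31 + 30 + 31 + 30 + 31 + 31 + 30 + 31 + 24 = 1364.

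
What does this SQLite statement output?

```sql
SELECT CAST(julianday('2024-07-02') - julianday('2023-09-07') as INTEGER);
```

23 days remain in September 2023 after the 7th (30 − 7).
Full months from October 2023 through June 2024 contribute their day counts.
Then 2 days into July 2024.
Total: 23 + 31 + 30 + 31 + 31 + 29 + 31 + 30 + 31 + 30 + 2 = 299.

299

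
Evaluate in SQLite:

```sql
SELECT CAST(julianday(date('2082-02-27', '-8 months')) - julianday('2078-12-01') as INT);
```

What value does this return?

Adding -8 months to 2082-02-27 gives 2081-06-27.
30 days remain in December 2078 after the 1st (31 − 1).
Full months from January 2079 through May 2081 contribute their day counts.
Then 27 days into June 2081.
Total: 30 + 31 + 28 + 31 + 30 + 31 + 30 + 31 + 31 + 30 + 31 + 30 + 31 + 31 + 29 + 31 + 30 + 31 + 30 + 31 + 31 + 30 + 31 + 30 + 31 + 31 + 28 + 31 + 30 + 31 + 27 = 939.

939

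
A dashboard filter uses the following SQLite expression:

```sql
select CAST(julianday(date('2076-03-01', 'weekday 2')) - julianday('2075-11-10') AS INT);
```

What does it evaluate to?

`weekday 2` advances to the next Tuesday; 2076-03-01 is a Sunday, so it moves forward to 2076-03-03.
20 days remain in November 2075 after the 10th (30 − 10).
December 2075: 31 days.
January 2076: 31 days.
February 2076: 29 days (leap year).
Then 3 days into March 2076.
Total: 20 + 31 + 31 + 29 + 3 = 114.

114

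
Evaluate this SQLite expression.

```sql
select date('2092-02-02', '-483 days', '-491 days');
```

Applying '-483 days' to 2092-02-02: counting 483 days back gives 2090-10-07.
Applying '-491 days' to 2090-10-07: counting 491 days back gives 2089-06-03.

2089-06-03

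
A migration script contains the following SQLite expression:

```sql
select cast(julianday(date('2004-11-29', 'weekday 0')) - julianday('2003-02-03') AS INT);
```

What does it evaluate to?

671

`weekday 0` advances to the next Sunday; 2004-11-29 is a Monday, so it moves forward to 2004-12-05.
25 days remain in February 2003 after the 3rd (28 − 3).
Full months from March 2003 through November 2004 contribute their day counts.
Then 5 days into December 2004.
Total: 25 + 31 + 30 + 31 + 30 + 31 + 31 + 30 + 31 + 30 + 31 + 31 + 29 + 31 + 30 + 31 + 30 + 31 + 31 + 30 + 31 + 30 + 5 = 671.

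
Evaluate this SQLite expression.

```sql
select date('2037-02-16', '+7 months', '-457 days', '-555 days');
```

2034-12-09

Adding +7 months to 2037-02-16 gives 2037-09-16.
Applying '-457 days' to 2037-09-16: counting 457 days back gives 2036-06-16.
Applying '-555 days' to 2036-06-16: counting 555 days back gives 2034-12-09.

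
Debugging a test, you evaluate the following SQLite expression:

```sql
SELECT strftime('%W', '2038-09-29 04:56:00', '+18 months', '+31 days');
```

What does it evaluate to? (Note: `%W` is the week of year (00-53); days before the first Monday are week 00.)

17

First apply '+18 months', '+31 days': 2038-09-29 04:56:00 → 2040-04-29 04:56:00.
2040-04-29 is a Sunday. SQLite's %W counts Mondays since the year started; the result is 17.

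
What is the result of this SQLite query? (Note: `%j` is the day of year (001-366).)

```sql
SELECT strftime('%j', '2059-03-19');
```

Day-of-year for 2059-03-19: days since 2059-01-01 inclusive = 78, zero-padded to 078.

078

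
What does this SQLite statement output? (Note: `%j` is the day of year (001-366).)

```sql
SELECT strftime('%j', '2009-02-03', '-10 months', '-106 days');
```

First apply '-10 months', '-106 days': 2009-02-03 → 2007-12-19.
Day-of-year for 2007-12-19: days since 2007-01-01 inclusive = 353, zero-padded to 353.

353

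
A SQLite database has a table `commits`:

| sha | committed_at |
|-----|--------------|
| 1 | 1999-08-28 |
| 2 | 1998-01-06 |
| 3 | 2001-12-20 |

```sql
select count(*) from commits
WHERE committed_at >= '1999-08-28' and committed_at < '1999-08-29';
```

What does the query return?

1

Rows in [1999-08-28, 1999-08-29): 1999-08-28 → 1 row.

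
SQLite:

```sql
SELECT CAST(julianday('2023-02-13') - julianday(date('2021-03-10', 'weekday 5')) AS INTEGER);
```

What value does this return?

703

`weekday 5` advances to the next Friday; 2021-03-10 is a Wednesday, so it moves forward to 2021-03-12.
19 days remain in March 2021 after the 12th (31 − 12).
Full months from April 2021 through January 2023 contribute their day counts.
Then 13 days into February 2023.
Total: 19 + 30 + 31 + 30 + 31 + 31 + 30 + 31 + 30 + 31 + 31 + 28 + 31 + 30 + 31 + 30 + 31 + 31 + 30 + 31 + 30 + 31 + 31 + 13 = 703.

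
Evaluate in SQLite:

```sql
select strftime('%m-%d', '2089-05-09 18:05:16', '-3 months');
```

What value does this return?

First apply '-3 months': 2089-05-09 18:05:16 → 2089-02-09 18:05:16.
`%m-%d` extracts the month-day: 02-09.

02-09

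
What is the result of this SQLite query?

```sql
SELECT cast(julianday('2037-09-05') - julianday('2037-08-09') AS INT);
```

27

22 days remain in August 2037 after the 9th (31 − 9).
Then 5 days into September 2037.
Total: 22 + 5 = 27.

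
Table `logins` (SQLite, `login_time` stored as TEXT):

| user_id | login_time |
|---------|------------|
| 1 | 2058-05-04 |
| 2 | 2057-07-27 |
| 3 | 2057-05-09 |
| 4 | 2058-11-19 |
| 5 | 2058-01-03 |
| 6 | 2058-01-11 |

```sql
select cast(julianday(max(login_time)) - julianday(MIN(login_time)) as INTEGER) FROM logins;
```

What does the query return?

MIN = 2057-05-09, MAX = 2058-11-19.
22 days remain in May 2057 after the 9th (31 − 9).
Full months from June 2057 through October 2058 contribute their day counts.
Then 19 days into November 2058.
Total: 22 + 30 + 31 + 31 + 30 + 31 + 30 + 31 + 31 + 28 + 31 + 30 + 31 + 30 + 31 + 31 + 30 + 31 + 19 = 559.

559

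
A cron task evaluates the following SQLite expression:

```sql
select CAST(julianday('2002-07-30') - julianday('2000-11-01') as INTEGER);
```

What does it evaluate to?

636

29 days remain in November 2000 after the 1st (30 − 1).
Full months from December 2000 through June 2002 contribute their day counts.
Then 30 days into July 2002.
Total: 29 + 31 + 31 + 28 + 31 + 30 + 31 + 30 + 31 + 31 + 30 + 31 + 30 + 31 + 31 + 28 + 31 + 30 + 31 + 30 + 30 = 636.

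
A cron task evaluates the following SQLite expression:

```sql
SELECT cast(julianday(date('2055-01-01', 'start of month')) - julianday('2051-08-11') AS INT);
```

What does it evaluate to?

1239

`start of month` rewinds 2055-01-01 to 2055-01-01.
20 days remain in August 2051 after the 11th (31 − 11).
Full months from September 2051 through December 2054 contribute their day counts.
Then 1 day into January 2055.
Total: 20 + 30 + 31 + 30 + 31 + 31 + 29 + 31 + 30 + 31 + 30 + 31 + 31 + 30 + 31 + 30 + 31 + 31 + 28 + 31 + 30 + 31 + 30 + 31 + 31 + 30 + 31 + 30 + 31 + 31 + 28 + 31 + 30 + 31 + 30 + 31 + 31 + 30 + 31 + 30 + 31 + 1 = 1239.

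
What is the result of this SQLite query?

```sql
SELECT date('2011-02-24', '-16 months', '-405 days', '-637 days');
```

Adding -16 months to 2011-02-24 gives 2009-10-24.
Applying '-405 days' to 2009-10-24: counting 405 days back gives 2008-09-14.
Applying '-637 days' to 2008-09-14: counting 637 days back gives 2006-12-17.

2006-12-17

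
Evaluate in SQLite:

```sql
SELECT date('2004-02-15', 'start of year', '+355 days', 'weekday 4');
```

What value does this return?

2004-12-23

`start of year` rewinds 2004-02-15 to 2004-01-01.
Applying '+355 days' to 2004-01-01: counting 355 days forward gives 2004-12-21.
`weekday 4` advances to the next Thursday; 2004-12-21 is a Tuesday, so it moves forward to 2004-12-23.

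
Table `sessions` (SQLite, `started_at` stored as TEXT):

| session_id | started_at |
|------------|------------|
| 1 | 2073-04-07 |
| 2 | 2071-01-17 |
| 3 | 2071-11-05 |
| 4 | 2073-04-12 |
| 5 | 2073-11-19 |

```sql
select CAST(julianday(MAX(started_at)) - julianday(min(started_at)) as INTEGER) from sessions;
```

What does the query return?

1037

MIN = 2071-01-17, MAX = 2073-11-19.
14 days remain in January 2071 after the 17th (31 − 17).
Full months from February 2071 through October 2073 contribute their day counts.
Then 19 days into November 2073.
Total: 14 + 28 + 31 + 30 + 31 + 30 + 31 + 31 + 30 + 31 + 30 + 31 + 31 + 29 + 31 + 30 + 31 + 30 + 31 + 31 + 30 + 31 + 30 + 31 + 31 + 28 + 31 + 30 + 31 + 30 + 31 + 31 + 30 + 31 + 19 = 1037.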